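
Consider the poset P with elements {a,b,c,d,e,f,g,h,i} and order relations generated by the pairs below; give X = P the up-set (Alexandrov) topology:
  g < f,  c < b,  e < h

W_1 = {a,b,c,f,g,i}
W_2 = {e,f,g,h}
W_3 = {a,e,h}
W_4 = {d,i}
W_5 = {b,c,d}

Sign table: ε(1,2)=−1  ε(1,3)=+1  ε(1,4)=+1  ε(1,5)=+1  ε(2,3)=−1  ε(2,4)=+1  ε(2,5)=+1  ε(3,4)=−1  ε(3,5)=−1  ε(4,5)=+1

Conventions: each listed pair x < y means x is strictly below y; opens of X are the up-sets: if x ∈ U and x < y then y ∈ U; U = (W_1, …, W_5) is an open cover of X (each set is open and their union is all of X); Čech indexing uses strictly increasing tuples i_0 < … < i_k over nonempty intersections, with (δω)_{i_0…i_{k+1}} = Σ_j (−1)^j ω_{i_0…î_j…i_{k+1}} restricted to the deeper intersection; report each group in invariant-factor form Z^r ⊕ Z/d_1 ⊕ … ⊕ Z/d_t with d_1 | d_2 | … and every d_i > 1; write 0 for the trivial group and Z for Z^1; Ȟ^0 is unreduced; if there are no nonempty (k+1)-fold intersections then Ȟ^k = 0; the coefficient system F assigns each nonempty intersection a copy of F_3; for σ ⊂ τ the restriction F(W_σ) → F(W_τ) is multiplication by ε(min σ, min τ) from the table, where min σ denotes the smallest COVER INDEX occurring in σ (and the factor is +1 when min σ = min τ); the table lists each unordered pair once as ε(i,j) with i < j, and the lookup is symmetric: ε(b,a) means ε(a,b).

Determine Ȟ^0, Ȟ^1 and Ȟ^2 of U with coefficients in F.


cover nerve:
  W12={f,g} W13={a} W14={i} W15={b,c} W23={e,h} W45={d}
C dims 5,6; δ0: rk_F3 4
Ȟ^0: (5−4)−0=1 ⇒ Z/3
Ȟ^1: (6−0)−4=2 ⇒ Z/3 ⊕ Z/3
Ȟ^2: (0−0)−0=0 ⇒ 0

Ȟ^0(U;F) ≅ Z/3, Ȟ^1(U;F) ≅ Z/3 ⊕ Z/3 and Ȟ^2(U;F) ≅ 0


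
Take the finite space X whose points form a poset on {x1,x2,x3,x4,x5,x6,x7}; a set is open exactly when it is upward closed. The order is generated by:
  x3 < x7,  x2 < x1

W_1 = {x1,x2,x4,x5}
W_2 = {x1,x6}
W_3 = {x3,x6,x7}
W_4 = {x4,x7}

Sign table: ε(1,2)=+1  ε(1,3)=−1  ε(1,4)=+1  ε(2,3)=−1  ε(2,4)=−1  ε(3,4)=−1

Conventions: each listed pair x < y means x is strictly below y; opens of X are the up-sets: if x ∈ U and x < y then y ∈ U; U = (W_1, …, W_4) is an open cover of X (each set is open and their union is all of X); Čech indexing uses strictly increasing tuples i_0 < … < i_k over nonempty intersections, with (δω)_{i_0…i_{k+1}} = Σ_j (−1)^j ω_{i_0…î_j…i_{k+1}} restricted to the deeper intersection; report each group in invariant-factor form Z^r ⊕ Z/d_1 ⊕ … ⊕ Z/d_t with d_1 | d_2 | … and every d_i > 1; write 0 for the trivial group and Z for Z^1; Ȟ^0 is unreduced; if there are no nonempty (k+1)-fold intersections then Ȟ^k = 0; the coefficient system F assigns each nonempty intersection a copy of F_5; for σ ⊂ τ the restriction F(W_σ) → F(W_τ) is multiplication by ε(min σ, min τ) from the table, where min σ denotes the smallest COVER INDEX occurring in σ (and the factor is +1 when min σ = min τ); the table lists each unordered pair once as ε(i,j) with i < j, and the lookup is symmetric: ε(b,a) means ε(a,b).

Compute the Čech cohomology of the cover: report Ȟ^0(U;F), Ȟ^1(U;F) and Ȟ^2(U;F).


Ȟ^0 ≅ Z/5, Ȟ^1 ≅ Z/5 and Ȟ^2 ≅ 0

cover nerve:
  W12={x1} W14={x4} W23={x6} W34={x7}
C dims 4,4; δ0: rk_F5 3
Ȟ^0: (4−3)−0=1 ⇒ Z/5
Ȟ^1: (4−0)−3=1 ⇒ Z/5
Ȟ^2: (0−0)−0=0 ⇒ 0


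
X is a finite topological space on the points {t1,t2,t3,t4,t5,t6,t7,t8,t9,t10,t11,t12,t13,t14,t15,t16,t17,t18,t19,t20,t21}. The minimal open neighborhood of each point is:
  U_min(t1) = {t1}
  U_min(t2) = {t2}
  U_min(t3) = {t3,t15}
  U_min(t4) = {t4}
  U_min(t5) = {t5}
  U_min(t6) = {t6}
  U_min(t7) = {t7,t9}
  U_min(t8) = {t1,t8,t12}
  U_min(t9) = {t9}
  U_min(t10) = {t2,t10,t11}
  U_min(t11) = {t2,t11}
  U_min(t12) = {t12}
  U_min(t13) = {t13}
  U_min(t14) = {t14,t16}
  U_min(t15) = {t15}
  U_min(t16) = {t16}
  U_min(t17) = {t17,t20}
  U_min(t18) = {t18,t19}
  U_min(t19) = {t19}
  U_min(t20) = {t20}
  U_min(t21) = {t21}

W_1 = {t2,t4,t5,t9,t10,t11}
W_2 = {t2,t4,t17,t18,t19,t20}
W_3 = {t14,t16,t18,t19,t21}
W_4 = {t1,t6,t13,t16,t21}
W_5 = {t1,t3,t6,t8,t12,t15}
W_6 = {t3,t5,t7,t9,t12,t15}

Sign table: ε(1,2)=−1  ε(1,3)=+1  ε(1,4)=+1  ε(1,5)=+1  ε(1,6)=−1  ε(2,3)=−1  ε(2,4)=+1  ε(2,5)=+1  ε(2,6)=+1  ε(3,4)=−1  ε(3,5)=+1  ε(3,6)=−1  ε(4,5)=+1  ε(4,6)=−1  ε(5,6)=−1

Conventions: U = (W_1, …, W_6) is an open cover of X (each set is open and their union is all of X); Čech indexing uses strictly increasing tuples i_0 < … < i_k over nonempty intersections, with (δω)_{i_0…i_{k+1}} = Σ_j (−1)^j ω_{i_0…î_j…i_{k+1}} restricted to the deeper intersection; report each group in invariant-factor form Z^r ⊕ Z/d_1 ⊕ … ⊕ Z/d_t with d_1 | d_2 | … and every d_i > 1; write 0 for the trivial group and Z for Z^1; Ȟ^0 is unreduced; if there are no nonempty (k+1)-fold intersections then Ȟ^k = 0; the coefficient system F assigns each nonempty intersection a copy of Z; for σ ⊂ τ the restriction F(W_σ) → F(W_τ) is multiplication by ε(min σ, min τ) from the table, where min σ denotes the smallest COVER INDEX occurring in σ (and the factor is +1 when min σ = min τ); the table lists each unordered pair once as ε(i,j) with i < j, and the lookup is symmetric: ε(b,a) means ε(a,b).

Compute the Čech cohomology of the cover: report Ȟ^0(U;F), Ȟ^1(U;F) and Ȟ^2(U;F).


Ȟ^0(U;F) ≅ 0, Ȟ^1(U;F) ≅ Z/2, Ȟ^2(U;F) ≅ 0

cover nerve:
  W12={t2,t4} W16={t5,t9} W23={t18,t19} W34={t16,t21} W45={t1,t6} W56={t3,t12,t15}
C dims 6,6; δ0: rk 6, SNF 1^5·2
Ȟ^0: (6−6)−0=0 ⇒ 0
Ȟ^1: (6−0)−6=0 plus torsion [2] ⇒ Z/2
Ȟ^2: (0−0)−0=0 ⇒ 0


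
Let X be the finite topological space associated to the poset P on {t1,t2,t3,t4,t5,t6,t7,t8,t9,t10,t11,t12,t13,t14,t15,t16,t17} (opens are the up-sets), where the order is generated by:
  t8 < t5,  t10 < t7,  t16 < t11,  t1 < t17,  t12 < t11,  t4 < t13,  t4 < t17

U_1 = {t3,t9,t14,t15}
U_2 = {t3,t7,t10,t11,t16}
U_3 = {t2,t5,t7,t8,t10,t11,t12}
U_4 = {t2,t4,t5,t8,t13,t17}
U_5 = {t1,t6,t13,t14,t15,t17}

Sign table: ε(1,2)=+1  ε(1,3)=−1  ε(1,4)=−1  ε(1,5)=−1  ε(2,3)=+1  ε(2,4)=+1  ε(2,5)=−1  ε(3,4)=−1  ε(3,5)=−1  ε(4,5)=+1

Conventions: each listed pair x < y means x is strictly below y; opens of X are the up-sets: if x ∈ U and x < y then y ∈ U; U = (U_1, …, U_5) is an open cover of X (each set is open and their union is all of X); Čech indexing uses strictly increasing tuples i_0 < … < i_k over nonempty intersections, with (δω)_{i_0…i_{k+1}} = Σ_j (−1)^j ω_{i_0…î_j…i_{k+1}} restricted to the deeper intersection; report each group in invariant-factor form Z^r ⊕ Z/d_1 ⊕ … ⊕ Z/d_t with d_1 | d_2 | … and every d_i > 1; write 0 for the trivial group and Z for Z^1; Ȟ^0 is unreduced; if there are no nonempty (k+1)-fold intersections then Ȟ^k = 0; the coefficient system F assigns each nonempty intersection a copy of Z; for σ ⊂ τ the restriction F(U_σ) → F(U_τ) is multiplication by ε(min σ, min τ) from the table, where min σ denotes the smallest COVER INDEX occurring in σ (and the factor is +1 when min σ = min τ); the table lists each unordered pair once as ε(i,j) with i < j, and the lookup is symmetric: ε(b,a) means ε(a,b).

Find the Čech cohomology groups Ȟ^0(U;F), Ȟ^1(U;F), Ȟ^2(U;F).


nerve simplices:
  U12={t3} U15={t14,t15} U23={t7,t10,t11} U34={t2,t5,t8} U45={t13,t17}
C dims 5,5; δ0: rk 4, SNF 1^4
degree 0: 5−4−0 = 1 → Ȟ^0 ≅ Z
degree 1: 5−0−4 = 1 → Ȟ^1 ≅ Z
degree 2: 0−0−0 = 0 → Ȟ^2 ≅ 0

Ȟ^0 = Z; Ȟ^1 = Z; Ȟ^2 = 0


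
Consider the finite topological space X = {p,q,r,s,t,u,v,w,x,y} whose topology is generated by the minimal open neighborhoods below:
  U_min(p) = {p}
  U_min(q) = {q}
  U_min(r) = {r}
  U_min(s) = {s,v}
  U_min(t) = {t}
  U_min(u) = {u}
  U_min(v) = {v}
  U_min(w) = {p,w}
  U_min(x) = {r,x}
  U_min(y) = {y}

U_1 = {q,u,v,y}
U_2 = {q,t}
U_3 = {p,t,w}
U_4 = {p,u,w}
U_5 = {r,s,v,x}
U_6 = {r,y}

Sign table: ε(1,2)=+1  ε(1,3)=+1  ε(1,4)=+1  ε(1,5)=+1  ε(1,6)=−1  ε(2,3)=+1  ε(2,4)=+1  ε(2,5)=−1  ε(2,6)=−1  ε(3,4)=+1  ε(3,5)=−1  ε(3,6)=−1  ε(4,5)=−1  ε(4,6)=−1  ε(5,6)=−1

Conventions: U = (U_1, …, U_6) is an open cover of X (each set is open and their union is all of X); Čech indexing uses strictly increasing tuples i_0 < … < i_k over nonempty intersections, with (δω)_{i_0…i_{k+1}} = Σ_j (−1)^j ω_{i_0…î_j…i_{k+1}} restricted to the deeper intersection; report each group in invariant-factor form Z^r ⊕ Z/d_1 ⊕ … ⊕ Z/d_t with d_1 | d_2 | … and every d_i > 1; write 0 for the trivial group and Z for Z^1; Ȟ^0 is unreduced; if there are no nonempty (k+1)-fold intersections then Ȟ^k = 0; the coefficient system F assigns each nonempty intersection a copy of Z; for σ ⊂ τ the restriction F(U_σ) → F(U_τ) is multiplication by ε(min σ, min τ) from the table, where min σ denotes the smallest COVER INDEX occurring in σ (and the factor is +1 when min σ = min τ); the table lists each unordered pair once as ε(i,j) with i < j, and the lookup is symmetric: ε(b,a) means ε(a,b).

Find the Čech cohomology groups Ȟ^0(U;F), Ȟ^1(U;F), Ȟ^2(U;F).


Ȟ^0(U;F) ≅ Z; Ȟ^1(U;F) ≅ Z^2; Ȟ^2(U;F) ≅ 0

nonempty intersections:
  U12={q} U14={u} U15={v} U16={y} U23={t} U34={p,w} U56={r}
C dims 6,7; δ0: rk 5, SNF 1^5
Ȟ^0: (6−5)−0=1 ⇒ Z
Ȟ^1: (7−0)−5=2 ⇒ Z^2
Ȟ^2: (0−0)−0=0 ⇒ 0


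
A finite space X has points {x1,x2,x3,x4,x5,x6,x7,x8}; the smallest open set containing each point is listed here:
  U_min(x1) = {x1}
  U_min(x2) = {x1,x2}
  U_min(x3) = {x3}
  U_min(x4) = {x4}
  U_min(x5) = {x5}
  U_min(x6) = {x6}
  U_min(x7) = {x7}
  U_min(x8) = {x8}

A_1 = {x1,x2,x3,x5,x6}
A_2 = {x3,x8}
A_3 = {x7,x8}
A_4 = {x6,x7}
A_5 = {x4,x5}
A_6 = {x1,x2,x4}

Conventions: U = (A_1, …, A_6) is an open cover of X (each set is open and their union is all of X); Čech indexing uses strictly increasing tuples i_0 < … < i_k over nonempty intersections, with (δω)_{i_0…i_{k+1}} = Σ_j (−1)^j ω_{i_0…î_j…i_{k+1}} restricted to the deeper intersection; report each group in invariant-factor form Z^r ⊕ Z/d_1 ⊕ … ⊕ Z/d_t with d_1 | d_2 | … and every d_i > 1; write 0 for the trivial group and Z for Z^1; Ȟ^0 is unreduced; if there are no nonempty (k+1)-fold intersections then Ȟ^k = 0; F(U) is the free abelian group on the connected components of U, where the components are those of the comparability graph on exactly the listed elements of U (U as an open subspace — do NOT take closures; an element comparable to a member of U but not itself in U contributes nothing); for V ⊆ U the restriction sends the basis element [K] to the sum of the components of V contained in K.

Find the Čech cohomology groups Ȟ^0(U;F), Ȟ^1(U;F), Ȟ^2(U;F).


Ȟ^0(U;F) ≅ Z^7, Ȟ^1(U;F) ≅ 0, Ȟ^2(U;F) ≅ 0

nerve of the cover:
  A12={x3} A14={x6} A15={x5} A16={x1,x2} A23={x8} A34={x7} A56={x4}
components per intersection:
  A1: {x1,x2} {x3} {x5} {x6}
  A2: {x3} {x8}
  A3: {x7} {x8}
  A4: {x6} {x7}
  A5: {x4} {x5}
  A6: {x1,x2} {x4}
  A12: {x3}
  A14: {x6}
  A15: {x5}
  A16: {x1,x2}
  A23: {x8}
  A34: {x7}
  A56: {x4}
C dims 14,7; δ0: rk 7, SNF 1^7
Ȟ^0 = (14 − 7) − 0 = 7, so Ȟ^0 ≅ Z^7
Ȟ^1 = (7 − 0) − 7 = 0, so Ȟ^1 ≅ 0
Ȟ^2 = (0 − 0) − 0 = 0, so Ȟ^2 ≅ 0


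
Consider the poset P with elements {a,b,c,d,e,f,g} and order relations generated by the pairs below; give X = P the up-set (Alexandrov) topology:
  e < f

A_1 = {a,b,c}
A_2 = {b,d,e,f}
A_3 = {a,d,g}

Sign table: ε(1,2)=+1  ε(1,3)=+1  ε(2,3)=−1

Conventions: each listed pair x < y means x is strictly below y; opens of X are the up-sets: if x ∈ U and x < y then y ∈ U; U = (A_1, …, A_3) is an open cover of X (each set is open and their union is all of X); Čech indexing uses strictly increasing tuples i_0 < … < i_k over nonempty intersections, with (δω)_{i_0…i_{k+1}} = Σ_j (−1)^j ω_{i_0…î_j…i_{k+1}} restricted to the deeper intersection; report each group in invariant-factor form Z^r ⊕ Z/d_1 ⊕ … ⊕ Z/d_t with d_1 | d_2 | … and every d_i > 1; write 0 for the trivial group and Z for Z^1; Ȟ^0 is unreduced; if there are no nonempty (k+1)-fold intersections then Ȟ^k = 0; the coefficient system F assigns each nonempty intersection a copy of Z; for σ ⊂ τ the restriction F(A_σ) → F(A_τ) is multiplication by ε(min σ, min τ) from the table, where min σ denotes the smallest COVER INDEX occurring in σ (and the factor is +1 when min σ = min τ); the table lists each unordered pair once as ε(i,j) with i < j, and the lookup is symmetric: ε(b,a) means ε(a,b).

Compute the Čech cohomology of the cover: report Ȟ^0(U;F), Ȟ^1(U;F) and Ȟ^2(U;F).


Ȟ^0(U;F) ≅ 0, Ȟ^1(U;F) ≅ Z/2 and Ȟ^2(U;F) ≅ 0

nonempty overlaps:
  A12={b} A13={a} A23={d}
C dims 3,3; δ0: rk 3, SNF 1^2·2
degree 0: 3−3−0 = 0 → Ȟ^0 ≅ 0
degree 1: 3−0−3 = 0 plus torsion [2] → Ȟ^1 ≅ Z/2
degree 2: 0−0−0 = 0 → Ȟ^2 ≅ 0


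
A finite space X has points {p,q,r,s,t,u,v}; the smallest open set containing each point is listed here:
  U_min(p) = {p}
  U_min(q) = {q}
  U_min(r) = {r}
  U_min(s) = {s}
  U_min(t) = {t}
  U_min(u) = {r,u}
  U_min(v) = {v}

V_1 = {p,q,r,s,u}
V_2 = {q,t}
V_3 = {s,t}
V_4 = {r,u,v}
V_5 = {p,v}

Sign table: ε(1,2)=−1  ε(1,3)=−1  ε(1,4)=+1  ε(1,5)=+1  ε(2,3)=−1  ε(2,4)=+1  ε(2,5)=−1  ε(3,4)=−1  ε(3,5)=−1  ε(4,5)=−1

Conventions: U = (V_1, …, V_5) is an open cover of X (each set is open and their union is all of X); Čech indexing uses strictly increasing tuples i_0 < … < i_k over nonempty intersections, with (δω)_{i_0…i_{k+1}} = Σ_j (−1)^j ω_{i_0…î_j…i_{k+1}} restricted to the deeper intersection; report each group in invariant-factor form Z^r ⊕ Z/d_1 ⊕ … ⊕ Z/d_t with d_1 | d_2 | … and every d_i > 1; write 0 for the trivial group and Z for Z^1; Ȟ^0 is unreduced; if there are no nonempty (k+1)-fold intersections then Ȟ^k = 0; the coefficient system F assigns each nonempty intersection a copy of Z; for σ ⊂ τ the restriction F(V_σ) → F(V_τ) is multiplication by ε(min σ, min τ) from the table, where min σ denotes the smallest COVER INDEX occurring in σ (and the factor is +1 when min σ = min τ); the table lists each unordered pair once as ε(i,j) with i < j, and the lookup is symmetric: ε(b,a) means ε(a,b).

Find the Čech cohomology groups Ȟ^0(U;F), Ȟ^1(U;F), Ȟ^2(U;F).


nonempty overlaps:
  V12={q} V13={s} V14={r,u} V15={p} V23={t} V45={v}
C dims 5,6; δ0: rk 5, SNF 1^4·2
degree 0: 5−5−0 = 0 → Ȟ^0 ≅ 0
degree 1: 6−0−5 = 1 plus torsion [2] → Ȟ^1 ≅ Z ⊕ Z/2
degree 2: 0−0−0 = 0 → Ȟ^2 ≅ 0

Ȟ^0(U;F) ≅ 0, Ȟ^1(U;F) ≅ Z ⊕ Z/2 and Ȟ^2(U;F) ≅ 0


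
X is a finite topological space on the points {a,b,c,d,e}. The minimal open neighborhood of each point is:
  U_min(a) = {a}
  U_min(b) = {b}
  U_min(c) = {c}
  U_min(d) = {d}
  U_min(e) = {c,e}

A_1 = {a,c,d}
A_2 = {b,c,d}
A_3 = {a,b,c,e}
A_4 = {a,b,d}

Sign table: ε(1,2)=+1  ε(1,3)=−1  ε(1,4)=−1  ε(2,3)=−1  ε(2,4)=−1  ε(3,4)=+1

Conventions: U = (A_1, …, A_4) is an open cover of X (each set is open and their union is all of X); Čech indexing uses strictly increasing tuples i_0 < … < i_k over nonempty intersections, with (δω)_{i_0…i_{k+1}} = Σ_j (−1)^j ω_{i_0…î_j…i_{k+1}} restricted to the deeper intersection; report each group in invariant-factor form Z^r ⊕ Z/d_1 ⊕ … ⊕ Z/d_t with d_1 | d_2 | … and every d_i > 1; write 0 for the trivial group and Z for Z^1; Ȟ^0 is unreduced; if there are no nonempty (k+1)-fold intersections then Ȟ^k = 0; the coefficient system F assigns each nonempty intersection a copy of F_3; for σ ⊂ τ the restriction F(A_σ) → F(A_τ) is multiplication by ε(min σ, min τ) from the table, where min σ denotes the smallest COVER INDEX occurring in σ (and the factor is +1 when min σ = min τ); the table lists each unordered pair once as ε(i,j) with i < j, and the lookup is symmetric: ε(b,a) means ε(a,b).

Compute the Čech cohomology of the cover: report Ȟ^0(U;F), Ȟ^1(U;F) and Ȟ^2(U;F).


Ȟ^0 ≅ Z/3,  Ȟ^1 ≅ 0,  Ȟ^2 ≅ Z/3

nonempty overlaps:
  A12={c,d} A13={a,c} A14={a,d} A23={b,c} A24={b,d} A34={a,b}
  A123={c} A124={d} A134={a} A234={b}
C dims 4,6,4; δ0: rk_F3 3; δ1: rk_F3 3
degree 0: 4−3−0 = 1 → Ȟ^0 ≅ Z/3
degree 1: 6−3−3 = 0 → Ȟ^1 ≅ 0
degree 2: 4−0−3 = 1 → Ȟ^2 ≅ Z/3


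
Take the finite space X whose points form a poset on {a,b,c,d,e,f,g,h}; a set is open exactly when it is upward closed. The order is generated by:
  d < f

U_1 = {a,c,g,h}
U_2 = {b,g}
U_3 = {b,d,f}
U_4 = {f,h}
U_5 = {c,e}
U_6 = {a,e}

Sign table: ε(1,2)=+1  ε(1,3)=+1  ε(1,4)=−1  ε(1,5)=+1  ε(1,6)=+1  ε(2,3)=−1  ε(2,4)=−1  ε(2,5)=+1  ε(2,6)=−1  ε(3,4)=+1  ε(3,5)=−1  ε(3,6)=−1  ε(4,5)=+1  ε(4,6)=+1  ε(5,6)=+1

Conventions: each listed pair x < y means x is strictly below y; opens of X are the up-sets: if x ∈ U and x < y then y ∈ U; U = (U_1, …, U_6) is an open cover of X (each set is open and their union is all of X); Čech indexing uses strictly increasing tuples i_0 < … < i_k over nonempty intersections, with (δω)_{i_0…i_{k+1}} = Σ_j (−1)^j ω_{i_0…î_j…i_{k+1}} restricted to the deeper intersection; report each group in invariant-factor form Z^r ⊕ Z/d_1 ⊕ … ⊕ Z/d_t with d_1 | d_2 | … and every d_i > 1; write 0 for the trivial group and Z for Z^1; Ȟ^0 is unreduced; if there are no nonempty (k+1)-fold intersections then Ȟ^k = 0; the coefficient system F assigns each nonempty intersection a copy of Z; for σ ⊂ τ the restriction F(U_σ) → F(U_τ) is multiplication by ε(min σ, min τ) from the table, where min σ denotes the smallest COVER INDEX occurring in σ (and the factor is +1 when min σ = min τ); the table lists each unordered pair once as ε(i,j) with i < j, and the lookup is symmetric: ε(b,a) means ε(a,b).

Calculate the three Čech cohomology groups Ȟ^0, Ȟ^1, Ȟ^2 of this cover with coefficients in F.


nonempty overlaps:
  U12={g} U14={h} U15={c} U16={a} U23={b} U34={f} U56={e}
C dims 6,7; δ0: rk 5, SNF 1^5
degree 0: 6−5−0 = 1 → Ȟ^0 ≅ Z
degree 1: 7−0−5 = 2 → Ȟ^1 ≅ Z^2
degree 2: 0−0−0 = 0 → Ȟ^2 ≅ 0

Ȟ^0 = Z,  Ȟ^1 = Z^2,  Ȟ^2 = 0


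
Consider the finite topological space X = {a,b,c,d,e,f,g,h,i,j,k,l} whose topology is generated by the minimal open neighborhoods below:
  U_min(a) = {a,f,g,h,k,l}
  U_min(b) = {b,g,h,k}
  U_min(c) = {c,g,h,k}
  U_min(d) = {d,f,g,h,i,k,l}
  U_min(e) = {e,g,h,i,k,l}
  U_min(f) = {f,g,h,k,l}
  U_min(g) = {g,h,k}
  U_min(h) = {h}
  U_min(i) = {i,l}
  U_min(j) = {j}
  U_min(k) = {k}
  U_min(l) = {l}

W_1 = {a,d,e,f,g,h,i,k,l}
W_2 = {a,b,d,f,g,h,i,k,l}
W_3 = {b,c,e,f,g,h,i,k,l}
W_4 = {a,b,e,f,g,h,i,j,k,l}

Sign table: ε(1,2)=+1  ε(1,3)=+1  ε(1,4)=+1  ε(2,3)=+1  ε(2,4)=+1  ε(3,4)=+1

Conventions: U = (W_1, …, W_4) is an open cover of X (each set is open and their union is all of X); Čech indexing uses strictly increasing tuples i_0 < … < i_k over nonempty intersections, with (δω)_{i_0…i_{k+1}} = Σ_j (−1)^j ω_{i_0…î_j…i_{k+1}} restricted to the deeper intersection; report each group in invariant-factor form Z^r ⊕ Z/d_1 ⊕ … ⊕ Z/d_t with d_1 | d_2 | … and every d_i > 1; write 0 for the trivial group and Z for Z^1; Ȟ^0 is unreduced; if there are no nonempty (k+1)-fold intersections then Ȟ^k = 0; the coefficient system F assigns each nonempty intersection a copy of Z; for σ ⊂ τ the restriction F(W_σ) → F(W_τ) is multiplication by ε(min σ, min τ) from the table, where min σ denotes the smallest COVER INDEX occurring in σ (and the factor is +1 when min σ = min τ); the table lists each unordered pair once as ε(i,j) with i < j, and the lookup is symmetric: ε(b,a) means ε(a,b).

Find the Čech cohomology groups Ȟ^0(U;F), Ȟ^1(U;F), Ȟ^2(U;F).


nonempty intersections:
  W12={a,d,f,g,h,i,k,l} W13={e,f,g,h,i,k,l} W14={a,e,f,g,h,i,k,l} W23={b,f,g,h,i,k,l} W24={a,b,f,g,h,i,k,l} W34={b,e,f,g,h,i,k,l}
  W123={f,g,h,i,k,l} W124={a,f,g,h,i,k,l} W134={e,f,g,h,i,k,l} W234={b,f,g,h,i,k,l}
  W1234={f,g,h,i,k,l}
C dims 4,6,4,1; δ0: rk 3, SNF 1^3; δ1: rk 3, SNF 1^3; δ2: rk 1, SNF 1^1
Ȟ^0: (4−3)−0=1 ⇒ Z
Ȟ^1: (6−3)−3=0 ⇒ 0
Ȟ^2: (4−1)−3=0 ⇒ 0

Ȟ^0 = Z, Ȟ^1 = 0, Ȟ^2 = 0


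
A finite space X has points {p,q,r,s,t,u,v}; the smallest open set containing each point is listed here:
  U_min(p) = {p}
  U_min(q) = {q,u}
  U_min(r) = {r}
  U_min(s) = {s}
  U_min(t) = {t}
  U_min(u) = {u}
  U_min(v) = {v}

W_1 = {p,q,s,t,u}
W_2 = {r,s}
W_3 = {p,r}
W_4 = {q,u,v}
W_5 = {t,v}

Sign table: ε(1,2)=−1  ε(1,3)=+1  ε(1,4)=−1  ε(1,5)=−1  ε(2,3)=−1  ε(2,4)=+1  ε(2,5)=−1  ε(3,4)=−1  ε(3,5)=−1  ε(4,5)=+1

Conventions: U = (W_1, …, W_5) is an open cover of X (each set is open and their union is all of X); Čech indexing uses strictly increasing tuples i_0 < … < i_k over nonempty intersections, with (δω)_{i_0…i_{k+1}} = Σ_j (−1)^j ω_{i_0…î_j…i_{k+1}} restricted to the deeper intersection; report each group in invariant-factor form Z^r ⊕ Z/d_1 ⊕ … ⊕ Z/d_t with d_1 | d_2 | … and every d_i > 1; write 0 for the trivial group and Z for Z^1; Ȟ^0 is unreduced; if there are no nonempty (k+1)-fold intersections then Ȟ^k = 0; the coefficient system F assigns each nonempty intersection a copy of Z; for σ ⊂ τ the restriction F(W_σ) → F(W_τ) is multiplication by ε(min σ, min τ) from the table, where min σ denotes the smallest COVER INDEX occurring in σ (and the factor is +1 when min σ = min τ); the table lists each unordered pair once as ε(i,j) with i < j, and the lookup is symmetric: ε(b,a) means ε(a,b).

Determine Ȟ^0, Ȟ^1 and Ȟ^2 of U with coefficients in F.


Ȟ^0 ≅ Z; Ȟ^1 ≅ Z^2; Ȟ^2 ≅ 0

cover nerve:
  W12={s} W13={p} W14={q,u} W15={t} W23={r} W45={v}
C dims 5,6; δ0: rk 4, SNF 1^4
Ȟ^0: (5−4)−0=1 ⇒ Z
Ȟ^1: (6−0)−4=2 ⇒ Z^2
Ȟ^2: (0−0)−0=0 ⇒ 0


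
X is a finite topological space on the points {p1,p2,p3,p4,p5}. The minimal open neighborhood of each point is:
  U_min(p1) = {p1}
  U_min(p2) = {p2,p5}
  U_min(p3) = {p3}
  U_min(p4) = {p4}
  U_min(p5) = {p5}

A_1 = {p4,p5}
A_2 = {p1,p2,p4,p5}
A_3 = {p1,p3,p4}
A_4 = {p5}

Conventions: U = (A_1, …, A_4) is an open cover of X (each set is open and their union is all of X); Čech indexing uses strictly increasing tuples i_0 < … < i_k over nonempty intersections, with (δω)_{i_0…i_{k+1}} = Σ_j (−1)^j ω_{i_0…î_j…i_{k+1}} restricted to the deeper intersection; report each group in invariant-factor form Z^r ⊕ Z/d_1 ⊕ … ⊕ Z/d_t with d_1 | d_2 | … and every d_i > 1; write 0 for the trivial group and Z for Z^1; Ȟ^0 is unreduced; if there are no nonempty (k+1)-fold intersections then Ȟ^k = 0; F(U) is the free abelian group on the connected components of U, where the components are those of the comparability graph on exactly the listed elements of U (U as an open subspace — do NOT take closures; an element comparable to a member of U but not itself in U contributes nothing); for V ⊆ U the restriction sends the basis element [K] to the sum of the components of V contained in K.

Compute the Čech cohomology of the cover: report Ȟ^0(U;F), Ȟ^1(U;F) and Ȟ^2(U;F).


Ȟ^0 = Z^4, Ȟ^1 = 0 and Ȟ^2 = 0

nonempty intersections:
  A12={p4,p5} A13={p4} A14={p5} A23={p1,p4} A24={p5}
  A123={p4} A124={p5}
components per intersection:
  A1: {p4} {p5}
  A2: {p1} {p2,p5} {p4}
  A3: {p1} {p3} {p4}
  A4: {p5}
  A12: {p4} {p5}
  A13: {p4}
  A14: {p5}
  A23: {p1} {p4}
  A24: {p5}
  A123: {p4}
  A124: {p5}
C dims 9,7,2; δ0: rk 5, SNF 1^5; δ1: rk 2, SNF 1^2
Ȟ^0: (9−5)−0=4 ⇒ Z^4
Ȟ^1: (7−2)−5=0 ⇒ 0
Ȟ^2: (2−0)−2=0 ⇒ 0


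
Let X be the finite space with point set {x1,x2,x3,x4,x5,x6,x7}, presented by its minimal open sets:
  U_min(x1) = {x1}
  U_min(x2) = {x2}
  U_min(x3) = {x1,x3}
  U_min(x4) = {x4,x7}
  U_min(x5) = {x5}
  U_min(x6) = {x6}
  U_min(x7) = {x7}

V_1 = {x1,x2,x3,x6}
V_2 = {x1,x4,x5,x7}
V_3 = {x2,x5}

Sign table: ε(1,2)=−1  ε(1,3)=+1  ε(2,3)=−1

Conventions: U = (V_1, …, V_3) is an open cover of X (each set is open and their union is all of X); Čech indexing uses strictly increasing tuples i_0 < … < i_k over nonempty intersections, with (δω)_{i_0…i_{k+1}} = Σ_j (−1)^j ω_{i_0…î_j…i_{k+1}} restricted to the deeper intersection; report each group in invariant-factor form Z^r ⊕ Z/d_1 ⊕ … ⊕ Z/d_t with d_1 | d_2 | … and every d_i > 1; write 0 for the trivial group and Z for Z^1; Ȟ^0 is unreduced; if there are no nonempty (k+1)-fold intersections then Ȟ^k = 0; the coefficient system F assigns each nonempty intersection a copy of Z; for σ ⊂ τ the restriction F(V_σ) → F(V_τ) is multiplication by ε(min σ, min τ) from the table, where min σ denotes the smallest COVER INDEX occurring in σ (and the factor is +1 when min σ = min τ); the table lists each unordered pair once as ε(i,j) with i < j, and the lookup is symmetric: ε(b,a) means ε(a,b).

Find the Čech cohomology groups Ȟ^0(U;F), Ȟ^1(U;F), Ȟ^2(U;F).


Ȟ^0 = Z, Ȟ^1 = Z and Ȟ^2 = 0

nonempty overlaps:
  V12={x1} V13={x2} V23={x5}
C dims 3,3; δ0: rk 2, SNF 1^2
degree 0: 3−2−0 = 1 → Ȟ^0 ≅ Z
degree 1: 3−0−2 = 1 → Ȟ^1 ≅ Z
degree 2: 0−0−0 = 0 → Ȟ^2 ≅ 0


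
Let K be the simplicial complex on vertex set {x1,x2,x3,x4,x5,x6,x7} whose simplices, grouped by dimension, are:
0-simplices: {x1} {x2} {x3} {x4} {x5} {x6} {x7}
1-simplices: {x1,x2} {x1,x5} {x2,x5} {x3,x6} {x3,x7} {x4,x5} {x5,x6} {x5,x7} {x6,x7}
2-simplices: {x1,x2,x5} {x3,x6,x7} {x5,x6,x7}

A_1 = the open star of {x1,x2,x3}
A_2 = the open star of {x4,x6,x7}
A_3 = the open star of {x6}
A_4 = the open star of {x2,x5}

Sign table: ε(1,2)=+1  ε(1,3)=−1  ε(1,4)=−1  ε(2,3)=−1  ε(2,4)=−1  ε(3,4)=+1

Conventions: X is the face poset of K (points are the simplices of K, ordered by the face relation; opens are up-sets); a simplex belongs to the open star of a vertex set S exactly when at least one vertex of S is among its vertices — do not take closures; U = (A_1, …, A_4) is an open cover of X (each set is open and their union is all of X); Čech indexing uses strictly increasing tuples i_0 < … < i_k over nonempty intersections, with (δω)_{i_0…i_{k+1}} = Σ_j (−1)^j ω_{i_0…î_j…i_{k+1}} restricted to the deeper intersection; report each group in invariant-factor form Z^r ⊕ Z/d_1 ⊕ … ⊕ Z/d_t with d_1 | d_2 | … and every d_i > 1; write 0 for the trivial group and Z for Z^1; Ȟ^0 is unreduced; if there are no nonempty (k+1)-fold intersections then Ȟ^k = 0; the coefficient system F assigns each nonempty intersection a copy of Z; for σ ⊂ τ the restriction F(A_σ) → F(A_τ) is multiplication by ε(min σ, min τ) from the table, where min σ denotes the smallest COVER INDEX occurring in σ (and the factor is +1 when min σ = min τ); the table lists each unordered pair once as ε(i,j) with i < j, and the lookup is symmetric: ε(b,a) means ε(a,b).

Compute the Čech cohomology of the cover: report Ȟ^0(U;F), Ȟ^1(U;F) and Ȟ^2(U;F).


nerve of the cover:
  A1={{x1},{x2},{x3},{x1,x2},{x1,x5},{x2,x5},{x3,x6},{x3,x7},{x1,x2,x5},{x3,x6,x7}} A2={{x4},{x6},{x7},{x3,x6},{x3,x7},{x4,x5},{x5,x6},{x5,x7},{x6,x7},{x3,x6,x7},{x5,x6,x7}} A3={{x6},{x3,x6},{x5,x6},{x6,x7},{x3,x6,x7},{x5,x6,x7}} A4={{x2},{x5},{x1,x2},{x1,x5},{x2,x5},{x4,x5},{x5,x6},{x5,x7},{x1,x2,x5},{x5,x6,x7}}
  A12={{x3,x6},{x3,x7},{x3,x6,x7}} A13={{x3,x6},{x3,x6,x7}} A14={{x2},{x1,x2},{x1,x5},{x2,x5},{x1,x2,x5}} A23={{x6},{x3,x6},{x5,x6},{x6,x7},{x3,x6,x7},{x5,x6,x7}} A24={{x4,x5},{x5,x6},{x5,x7},{x5,x6,x7}} A34={{x5,x6},{x5,x6,x7}}
  A123={{x3,x6},{x3,x6,x7}} A234={{x5,x6},{x5,x6,x7}}
C dims 4,6,2; δ0: rk 3, SNF 1^3; δ1: rk 2, SNF 1^2
Ȟ^0 = (4 − 3) − 0 = 1, so Ȟ^0 ≅ Z
Ȟ^1 = (6 − 2) − 3 = 1, so Ȟ^1 ≅ Z
Ȟ^2 = (2 − 0) − 2 = 0, so Ȟ^2 ≅ 0

Ȟ^0(U;F) ≅ Z, Ȟ^1(U;F) ≅ Z, Ȟ^2(U;F) ≅ 0


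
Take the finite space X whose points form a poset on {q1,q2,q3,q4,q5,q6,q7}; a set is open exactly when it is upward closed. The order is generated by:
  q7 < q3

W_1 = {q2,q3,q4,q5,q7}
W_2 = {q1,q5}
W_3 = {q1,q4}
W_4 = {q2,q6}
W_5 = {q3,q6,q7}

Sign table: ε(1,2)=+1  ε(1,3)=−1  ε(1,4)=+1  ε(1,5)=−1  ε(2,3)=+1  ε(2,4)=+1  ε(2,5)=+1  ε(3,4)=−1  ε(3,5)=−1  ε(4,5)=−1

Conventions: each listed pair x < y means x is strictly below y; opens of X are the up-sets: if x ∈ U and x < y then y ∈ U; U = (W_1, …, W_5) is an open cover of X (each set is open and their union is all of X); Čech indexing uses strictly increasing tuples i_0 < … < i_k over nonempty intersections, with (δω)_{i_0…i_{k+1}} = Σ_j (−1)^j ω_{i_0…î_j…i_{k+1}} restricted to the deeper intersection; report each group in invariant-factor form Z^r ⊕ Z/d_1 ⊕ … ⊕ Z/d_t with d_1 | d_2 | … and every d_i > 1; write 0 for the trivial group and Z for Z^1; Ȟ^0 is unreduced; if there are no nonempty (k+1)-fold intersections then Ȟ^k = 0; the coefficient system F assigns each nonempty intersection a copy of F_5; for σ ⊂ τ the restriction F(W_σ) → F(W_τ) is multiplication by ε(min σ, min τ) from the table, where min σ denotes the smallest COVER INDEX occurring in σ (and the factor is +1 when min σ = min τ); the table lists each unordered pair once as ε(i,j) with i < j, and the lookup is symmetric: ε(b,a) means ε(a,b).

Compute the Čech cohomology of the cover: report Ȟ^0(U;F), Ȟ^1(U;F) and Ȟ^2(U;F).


Ȟ^0 ≅ 0, Ȟ^1 ≅ Z/5 and Ȟ^2 ≅ 0

nonempty intersections:
  W12={q5} W13={q4} W14={q2} W15={q3,q7} W23={q1} W45={q6}
C dims 5,6; δ0: rk_F5 5
Ȟ^0: (5−5)−0=0 ⇒ 0
Ȟ^1: (6−0)−5=1 ⇒ Z/5
Ȟ^2: (0−0)−0=0 ⇒ 0


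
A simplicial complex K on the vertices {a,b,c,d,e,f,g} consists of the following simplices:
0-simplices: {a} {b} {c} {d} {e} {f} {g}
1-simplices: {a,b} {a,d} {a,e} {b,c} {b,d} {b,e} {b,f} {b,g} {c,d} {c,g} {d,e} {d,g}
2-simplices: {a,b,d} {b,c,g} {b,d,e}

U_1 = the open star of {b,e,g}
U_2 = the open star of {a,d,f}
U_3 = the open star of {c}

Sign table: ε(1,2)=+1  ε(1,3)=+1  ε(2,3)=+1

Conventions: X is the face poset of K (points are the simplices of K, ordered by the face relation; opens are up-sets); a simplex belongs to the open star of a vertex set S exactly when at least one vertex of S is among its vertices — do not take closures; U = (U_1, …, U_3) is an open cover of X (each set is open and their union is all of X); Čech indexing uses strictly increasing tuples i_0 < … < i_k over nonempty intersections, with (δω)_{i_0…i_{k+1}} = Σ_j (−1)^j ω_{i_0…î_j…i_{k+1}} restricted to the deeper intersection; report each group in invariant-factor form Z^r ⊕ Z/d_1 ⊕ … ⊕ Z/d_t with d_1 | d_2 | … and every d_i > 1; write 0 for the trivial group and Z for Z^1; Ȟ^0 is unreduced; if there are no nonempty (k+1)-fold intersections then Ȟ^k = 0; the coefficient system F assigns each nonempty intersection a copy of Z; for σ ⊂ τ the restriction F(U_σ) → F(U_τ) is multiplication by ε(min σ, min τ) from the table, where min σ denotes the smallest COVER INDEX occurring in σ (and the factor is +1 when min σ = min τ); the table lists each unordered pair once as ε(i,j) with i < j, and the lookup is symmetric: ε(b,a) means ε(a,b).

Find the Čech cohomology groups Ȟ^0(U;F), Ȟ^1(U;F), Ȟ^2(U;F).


cover nerve:
  U1={{b},{e},{g},{a,b},{a,e},{b,c},{b,d},{b,e},{b,f},{b,g},{c,g},{d,e},{d,g},{a,b,d},{b,c,g},{b,d,e}} U2={{a},{d},{f},{a,b},{a,d},{a,e},{b,d},{b,f},{c,d},{d,e},{d,g},{a,b,d},{b,d,e}} U3={{c},{b,c},{c,d},{c,g},{b,c,g}}
  U12={{a,b},{a,e},{b,d},{b,f},{d,e},{d,g},{a,b,d},{b,d,e}} U13={{b,c},{c,g},{b,c,g}} U23={{c,d}}
C dims 3,3; δ0: rk 2, SNF 1^2
Ȟ^0: (3−2)−0=1 ⇒ Z
Ȟ^1: (3−0)−2=1 ⇒ Z
Ȟ^2: (0−0)−0=0 ⇒ 0

Ȟ^0 = Z; Ȟ^1 = Z; Ȟ^2 = 0


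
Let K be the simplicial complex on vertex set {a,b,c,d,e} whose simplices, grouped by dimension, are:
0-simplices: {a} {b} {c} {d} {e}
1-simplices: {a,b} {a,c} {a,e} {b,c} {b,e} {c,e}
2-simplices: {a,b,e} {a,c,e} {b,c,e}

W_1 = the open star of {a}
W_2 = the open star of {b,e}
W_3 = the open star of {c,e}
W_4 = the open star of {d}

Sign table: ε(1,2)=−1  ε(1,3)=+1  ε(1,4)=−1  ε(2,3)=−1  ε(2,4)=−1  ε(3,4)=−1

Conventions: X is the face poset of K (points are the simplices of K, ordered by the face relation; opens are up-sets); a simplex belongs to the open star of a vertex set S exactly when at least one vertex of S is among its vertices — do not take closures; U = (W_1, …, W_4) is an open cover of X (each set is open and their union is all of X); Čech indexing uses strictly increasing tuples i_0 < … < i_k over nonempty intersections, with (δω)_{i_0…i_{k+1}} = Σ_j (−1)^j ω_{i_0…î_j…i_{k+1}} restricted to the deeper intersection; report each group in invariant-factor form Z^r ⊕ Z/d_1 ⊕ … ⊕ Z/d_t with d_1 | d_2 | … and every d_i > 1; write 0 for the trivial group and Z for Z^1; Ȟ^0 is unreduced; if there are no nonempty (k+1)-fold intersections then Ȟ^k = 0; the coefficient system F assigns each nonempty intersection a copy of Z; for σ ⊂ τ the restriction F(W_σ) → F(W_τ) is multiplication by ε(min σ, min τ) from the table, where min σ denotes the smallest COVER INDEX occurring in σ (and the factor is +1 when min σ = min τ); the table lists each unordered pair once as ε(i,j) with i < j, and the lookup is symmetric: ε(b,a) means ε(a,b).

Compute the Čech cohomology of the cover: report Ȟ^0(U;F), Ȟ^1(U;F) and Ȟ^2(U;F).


Ȟ^0 ≅ Z^2; Ȟ^1 ≅ 0; Ȟ^2 ≅ 0

nonempty overlaps:
  W1={{a},{a,b},{a,c},{a,e},{a,b,e},{a,c,e}} W2={{b},{e},{a,b},{a,e},{b,c},{b,e},{c,e},{a,b,e},{a,c,e},{b,c,e}} W3={{c},{e},{a,c},{a,e},{b,c},{b,e},{c,e},{a,b,e},{a,c,e},{b,c,e}} W4={{d}}
  W12={{a,b},{a,e},{a,b,e},{a,c,e}} W13={{a,c},{a,e},{a,b,e},{a,c,e}} W23={{e},{a,e},{b,c},{b,e},{c,e},{a,b,e},{a,c,e},{b,c,e}}
  W123={{a,e},{a,b,e},{a,c,e}}
C dims 4,3,1; δ0: rk 2, SNF 1^2; δ1: rk 1, SNF 1^1
degree 0: 4−2−0 = 2 → Ȟ^0 ≅ Z^2
degree 1: 3−1−2 = 0 → Ȟ^1 ≅ 0
degree 2: 1−0−1 = 0 → Ȟ^2 ≅ 0


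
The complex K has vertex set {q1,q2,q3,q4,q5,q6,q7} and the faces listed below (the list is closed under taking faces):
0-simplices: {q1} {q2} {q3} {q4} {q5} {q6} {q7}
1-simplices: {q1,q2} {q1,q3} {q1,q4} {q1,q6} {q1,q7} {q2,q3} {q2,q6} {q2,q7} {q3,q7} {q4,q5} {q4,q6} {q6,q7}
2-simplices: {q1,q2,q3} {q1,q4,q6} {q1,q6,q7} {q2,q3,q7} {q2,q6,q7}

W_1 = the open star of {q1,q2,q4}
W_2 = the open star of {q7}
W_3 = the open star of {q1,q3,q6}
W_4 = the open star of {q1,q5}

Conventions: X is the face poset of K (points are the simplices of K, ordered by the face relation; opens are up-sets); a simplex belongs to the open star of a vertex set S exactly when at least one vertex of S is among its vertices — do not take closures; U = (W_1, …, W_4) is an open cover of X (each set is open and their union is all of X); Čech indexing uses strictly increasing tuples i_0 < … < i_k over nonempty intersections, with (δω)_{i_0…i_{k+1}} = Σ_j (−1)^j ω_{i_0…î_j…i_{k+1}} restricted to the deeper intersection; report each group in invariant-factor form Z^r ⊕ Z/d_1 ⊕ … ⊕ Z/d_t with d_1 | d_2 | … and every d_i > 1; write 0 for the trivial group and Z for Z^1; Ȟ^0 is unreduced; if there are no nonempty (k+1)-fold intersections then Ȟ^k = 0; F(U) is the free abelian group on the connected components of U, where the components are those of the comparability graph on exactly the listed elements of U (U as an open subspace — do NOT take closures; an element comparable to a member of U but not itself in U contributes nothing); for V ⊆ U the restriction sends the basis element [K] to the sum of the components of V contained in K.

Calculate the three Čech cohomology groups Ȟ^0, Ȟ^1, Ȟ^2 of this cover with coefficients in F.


nonempty intersections:
  W1={{q1},{q2},{q4},{q1,q2},{q1,q3},{q1,q4},{q1,q6},{q1,q7},{q2,q3},{q2,q6},{q2,q7},{q4,q5},{q4,q6},{q1,q2,q3},{q1,q4,q6},{q1,q6,q7},{q2,q3,q7},{q2,q6,q7}} W2={{q7},{q1,q7},{q2,q7},{q3,q7},{q6,q7},{q1,q6,q7},{q2,q3,q7},{q2,q6,q7}} W3={{q1},{q3},{q6},{q1,q2},{q1,q3},{q1,q4},{q1,q6},{q1,q7},{q2,q3},{q2,q6},{q3,q7},{q4,q6},{q6,q7},{q1,q2,q3},{q1,q4,q6},{q1,q6,q7},{q2,q3,q7},{q2,q6,q7}} W4={{q1},{q5},{q1,q2},{q1,q3},{q1,q4},{q1,q6},{q1,q7},{q4,q5},{q1,q2,q3},{q1,q4,q6},{q1,q6,q7}}
  W12={{q1,q7},{q2,q7},{q1,q6,q7},{q2,q3,q7},{q2,q6,q7}} W13={{q1},{q1,q2},{q1,q3},{q1,q4},{q1,q6},{q1,q7},{q2,q3},{q2,q6},{q4,q6},{q1,q2,q3},{q1,q4,q6},{q1,q6,q7},{q2,q3,q7},{q2,q6,q7}} W14={{q1},{q1,q2},{q1,q3},{q1,q4},{q1,q6},{q1,q7},{q4,q5},{q1,q2,q3},{q1,q4,q6},{q1,q6,q7}} W23={{q1,q7},{q3,q7},{q6,q7},{q1,q6,q7},{q2,q3,q7},{q2,q6,q7}} W24={{q1,q7},{q1,q6,q7}} W34={{q1},{q1,q2},{q1,q3},{q1,q4},{q1,q6},{q1,q7},{q1,q2,q3},{q1,q4,q6},{q1,q6,q7}}
  W123={{q1,q7},{q1,q6,q7},{q2,q3,q7},{q2,q6,q7}} W124={{q1,q7},{q1,q6,q7}} W134={{q1},{q1,q2},{q1,q3},{q1,q4},{q1,q6},{q1,q7},{q1,q2,q3},{q1,q4,q6},{q1,q6,q7}} W234={{q1,q7},{q1,q6,q7}}
  W1234={{q1,q7},{q1,q6,q7}}
components per intersection:
  W1: {{q1},{q2},{q4},{q1,q2},{q1,q3},{q1,q4},{q1,q6},{q1,q7},{q2,q3},{q2,q6},{q2,q7},{q4,q5},{q4,q6},{q1,q2,q3},{q1,q4,q6},{q1,q6,q7},{q2,q3,q7},{q2,q6,q7}}
  W2: {{q7},{q1,q7},{q2,q7},{q3,q7},{q6,q7},{q1,q6,q7},{q2,q3,q7},{q2,q6,q7}}
  W3: {{q1},{q3},{q6},{q1,q2},{q1,q3},{q1,q4},{q1,q6},{q1,q7},{q2,q3},{q2,q6},{q3,q7},{q4,q6},{q6,q7},{q1,q2,q3},{q1,q4,q6},{q1,q6,q7},{q2,q3,q7},{q2,q6,q7}}
  W4: {{q1},{q1,q2},{q1,q3},{q1,q4},{q1,q6},{q1,q7},{q1,q2,q3},{q1,q4,q6},{q1,q6,q7}} {{q5},{q4,q5}}
  W12: {{q1,q7},{q1,q6,q7}} {{q2,q7},{q2,q3,q7},{q2,q6,q7}}
  W13: {{q1},{q1,q2},{q1,q3},{q1,q4},{q1,q6},{q1,q7},{q2,q3},{q4,q6},{q1,q2,q3},{q1,q4,q6},{q1,q6,q7},{q2,q3,q7}} {{q2,q6},{q2,q6,q7}}
  W14: {{q1},{q1,q2},{q1,q3},{q1,q4},{q1,q6},{q1,q7},{q1,q2,q3},{q1,q4,q6},{q1,q6,q7}} {{q4,q5}}
  W23: {{q1,q7},{q6,q7},{q1,q6,q7},{q2,q6,q7}} {{q3,q7},{q2,q3,q7}}
  W24: {{q1,q7},{q1,q6,q7}}
  W34: {{q1},{q1,q2},{q1,q3},{q1,q4},{q1,q6},{q1,q7},{q1,q2,q3},{q1,q4,q6},{q1,q6,q7}}
  W123: {{q1,q7},{q1,q6,q7}} {{q2,q3,q7}} {{q2,q6,q7}}
  W124: {{q1,q7},{q1,q6,q7}}
  W134: {{q1},{q1,q2},{q1,q3},{q1,q4},{q1,q6},{q1,q7},{q1,q2,q3},{q1,q4,q6},{q1,q6,q7}}
  W234: {{q1,q7},{q1,q6,q7}}
  W1234: {{q1,q7},{q1,q6,q7}}
C dims 5,10,6,1; δ0: rk 4, SNF 1^4; δ1: rk 5, SNF 1^5; δ2: rk 1, SNF 1^1
Ȟ^0: (5−4)−0=1 ⇒ Z
Ȟ^1: (10−5)−4=1 ⇒ Z
Ȟ^2: (6−1)−5=0 ⇒ 0

Ȟ^0(U;F) ≅ Z; Ȟ^1(U;F) ≅ Z; Ȟ^2(U;F) ≅ 0


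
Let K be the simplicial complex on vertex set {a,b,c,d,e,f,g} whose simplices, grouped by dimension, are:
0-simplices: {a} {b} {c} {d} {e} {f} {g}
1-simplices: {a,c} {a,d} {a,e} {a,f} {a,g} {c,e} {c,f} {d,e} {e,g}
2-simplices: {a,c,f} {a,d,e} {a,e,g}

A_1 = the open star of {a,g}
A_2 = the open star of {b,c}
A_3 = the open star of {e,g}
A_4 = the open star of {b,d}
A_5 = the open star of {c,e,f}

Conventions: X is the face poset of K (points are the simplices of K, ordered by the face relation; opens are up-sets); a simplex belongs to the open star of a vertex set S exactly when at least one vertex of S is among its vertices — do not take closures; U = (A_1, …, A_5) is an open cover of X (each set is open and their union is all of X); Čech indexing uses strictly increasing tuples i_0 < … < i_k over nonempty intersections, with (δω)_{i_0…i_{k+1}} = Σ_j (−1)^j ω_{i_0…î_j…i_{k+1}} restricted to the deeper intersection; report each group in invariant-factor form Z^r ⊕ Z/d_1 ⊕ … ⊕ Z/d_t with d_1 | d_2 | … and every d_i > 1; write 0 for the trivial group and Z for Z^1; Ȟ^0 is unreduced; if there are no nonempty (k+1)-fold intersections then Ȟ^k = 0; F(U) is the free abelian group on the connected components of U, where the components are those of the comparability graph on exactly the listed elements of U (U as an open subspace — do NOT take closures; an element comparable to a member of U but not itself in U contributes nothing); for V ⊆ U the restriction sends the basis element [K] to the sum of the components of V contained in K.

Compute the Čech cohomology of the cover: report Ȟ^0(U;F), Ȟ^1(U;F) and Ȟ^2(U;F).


Ȟ^0 = Z^2; Ȟ^1 = Z; Ȟ^2 = 0

cover nerve:
  A1={{a},{g},{a,c},{a,d},{a,e},{a,f},{a,g},{e,g},{a,c,f},{a,d,e},{a,e,g}} A2={{b},{c},{a,c},{c,e},{c,f},{a,c,f}} A3={{e},{g},{a,e},{a,g},{c,e},{d,e},{e,g},{a,d,e},{a,e,g}} A4={{b},{d},{a,d},{d,e},{a,d,e}} A5={{c},{e},{f},{a,c},{a,e},{a,f},{c,e},{c,f},{d,e},{e,g},{a,c,f},{a,d,e},{a,e,g}}
  A12={{a,c},{a,c,f}} A13={{g},{a,e},{a,g},{e,g},{a,d,e},{a,e,g}} A14={{a,d},{a,d,e}} A15={{a,c},{a,e},{a,f},{e,g},{a,c,f},{a,d,e},{a,e,g}} A23={{c,e}} A24={{b}} A25={{c},{a,c},{c,e},{c,f},{a,c,f}} A34={{d,e},{a,d,e}} A35={{e},{a,e},{c,e},{d,e},{e,g},{a,d,e},{a,e,g}} A45={{d,e},{a,d,e}}
  A125={{a,c},{a,c,f}} A134={{a,d,e}} A135={{a,e},{e,g},{a,d,e},{a,e,g}} A145={{a,d,e}} A235={{c,e}} A345={{d,e},{a,d,e}}
  A1345={{a,d,e}}
components per intersection:
  A1: {{a},{g},{a,c},{a,d},{a,e},{a,f},{a,g},{e,g},{a,c,f},{a,d,e},{a,e,g}}
  A2: {{b}} {{c},{a,c},{c,e},{c,f},{a,c,f}}
  A3: {{e},{g},{a,e},{a,g},{c,e},{d,e},{e,g},{a,d,e},{a,e,g}}
  A4: {{b}} {{d},{a,d},{d,e},{a,d,e}}
  A5: {{c},{e},{f},{a,c},{a,e},{a,f},{c,e},{c,f},{d,e},{e,g},{a,c,f},{a,d,e},{a,e,g}}
  A12: {{a,c},{a,c,f}}
  A13: {{g},{a,e},{a,g},{e,g},{a,d,e},{a,e,g}}
  A14: {{a,d},{a,d,e}}
  A15: {{a,c},{a,f},{a,c,f}} {{a,e},{e,g},{a,d,e},{a,e,g}}
  A23: {{c,e}}
  A24: {{b}}
  A25: {{c},{a,c},{c,e},{c,f},{a,c,f}}
  A34: {{d,e},{a,d,e}}
  A35: {{e},{a,e},{c,e},{d,e},{e,g},{a,d,e},{a,e,g}}
  A45: {{d,e},{a,d,e}}
  A125: {{a,c},{a,c,f}}
  A134: {{a,d,e}}
  A135: {{a,e},{e,g},{a,d,e},{a,e,g}}
  A145: {{a,d,e}}
  A235: {{c,e}}
  A345: {{d,e},{a,d,e}}
  A1345: {{a,d,e}}
C dims 7,11,6,1; δ0: rk 5, SNF 1^5; δ1: rk 5, SNF 1^5; δ2: rk 1, SNF 1^1
Ȟ^0: (7−5)−0=2 ⇒ Z^2
Ȟ^1: (11−5)−5=1 ⇒ Z
Ȟ^2: (6−1)−5=0 ⇒ 0
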